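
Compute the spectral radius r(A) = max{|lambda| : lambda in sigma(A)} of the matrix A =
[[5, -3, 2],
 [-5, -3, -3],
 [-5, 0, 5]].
r(A) ≈ 6.8402

The eigenvalues of A are the roots of its characteristic polynomial. With M = A (coefficients from the trace, the sum of principal 2x2 minors, and det A):
  p(λ) = det(λ I - M) = λ^3 - 7λ^2 - 10λ + 225.
No integer candidate from the rational root theorem (±divisors of 225) is a root, so the roots are irrational. The cubic discriminant is Δ = -765775 < 0, so there is one real root and a complex-conjugate pair. p(-5) = -25 and p(-4) = 89 have opposite signs, so a root lies in (-5, -4); Newton's method refines it to λ ≈ -4.8089. Dividing out (λ - (-4.8089)) leaves approximately λ^2 - 11.8089λ + 46.7881. For λ^2 - 11.8089λ + 46.7881 the discriminant is -47.7019. It is negative, so the remaining roots are the complex-conjugate pair λ ≈ 5.9045 ± 3.4533i. Their product equals the constant term, so |λ|^2 ≈ 46.7881 and |λ| ≈ 6.8402.
Thus the eigenvalues (to 4 decimals) are -4.8089 (modulus 4.8089); 5.9045 ± 3.4533i (modulus 6.8402). The spectral radius is the largest modulus: r(A) ≈ 6.8402. (Cross-check: r(A) ≤ ||A||_2 ≈ 8.6603; equality holds whenever A is normal, though it can also hold for some non-normal A.)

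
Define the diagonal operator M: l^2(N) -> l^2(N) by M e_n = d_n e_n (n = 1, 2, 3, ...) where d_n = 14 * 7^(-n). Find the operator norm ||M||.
||M|| = 2 (attained at n = 1)

For M diagonal, ||M|| = sup_n |d_n|. The sequence d_n = 14 * 7^(-n) is positive and strictly decreasing (ratio 7^(-1) < 1), so the supremum is d_1 = 14/7 = 2. Hence ||M|| = 2.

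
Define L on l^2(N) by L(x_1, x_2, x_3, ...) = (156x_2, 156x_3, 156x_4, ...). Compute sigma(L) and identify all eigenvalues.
sigma(L) = closed disk {z in C : |z| ≤ 156}; sigma_p(L) = open disk {z in C : |z| < 156}

Note L = 156·V where V is the unit left shift (V x)_k = x_{k+1}; so sigma(L) = 156·sigma(V) and ||L|| = 156||V||. ||L x||^2 = 24336sum_{k≥2} |x_k|^2 ≤ 24336||x||^2, with equality on {x : x_1 = 0}, so ||L|| = 156. For any lambda with |lambda| < 156, set r = lambda/156 (|r| < 1); the vector x = (1, r, r^2, ...) is in l^2 and satisfies L x = 156(r, r^2, ...) = lambda x, so lambda is an eigenvalue. On the boundary |lambda| = 156 the geometric series diverges, so no l^2 eigenvector exists, but these lambda lie in the approximate point spectrum. Hence sigma(L) is the closed disk of radius 156 and sigma_p(L) is the open disk.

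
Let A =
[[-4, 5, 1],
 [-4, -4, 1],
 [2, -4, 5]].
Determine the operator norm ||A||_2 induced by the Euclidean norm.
||A||_2 ≈ 8.3794 (= sqrt(largest eigenvalue of A^T A))

||A||_2 = sigma_max(A) = sqrt(lambda_max(A^T A)). Form the symmetric matrix M = A^T A =
[[36, -12, 2],
 [-12, 57, -19],
 [2, -19, 27]].
Its characteristic polynomial (trace, sum of principal 2x2 minors, determinant of M give the coefficients) is
  p(λ) = det(λ I - M) = λ^3 - 120λ^2 + 4054λ - 39204.
No integer candidate from the rational root theorem (±divisors of 39204) is a root, so the roots are irrational. The cubic discriminant is Δ = 973711472 > 0, so there are three distinct real roots. p(17) = -53 and p(18) = 720 have opposite signs, so a root lies in (17, 18); Newton's method refines it to λ ≈ 17.0633. p(32) = 412 and p(33) = -165 have opposite signs, so a root lies in (32, 33); Newton's method refines it to λ ≈ 32.7218. p(70) = -424 and p(71) = 1621 have opposite signs, so a root lies in (70, 71); Newton's method refines it to λ ≈ 70.2149. Check (Vieta): the three roots sum to 120, matching tr M = 120.
So the eigenvalues of A^T A are ≈ 17.0633, 32.7218, 70.2149 (all ≥ 0, as they must be for A^T A). The largest is λ_max ≈ 70.2149, hence ||A||_2 = sqrt(λ_max) ≈ 8.3794.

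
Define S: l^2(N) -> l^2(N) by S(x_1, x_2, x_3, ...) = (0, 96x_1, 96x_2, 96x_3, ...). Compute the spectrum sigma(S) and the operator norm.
sigma(S) = closed disk {z in C : |z| ≤ 96}; ||S|| = 96

Note S = 96·U where U is the unit right shift (U x)_k = x_{k-1} (with x_0 := 0); so ||S|| = 96||U|| and sigma(S) = 96·sigma(U). ||S x||^2 = sum_{k≥1} |96x_k|^2 = 9216||x||^2, so ||S|| = 96 and sigma(S) ⊂ {|z| ≤ 96}. For any |lambda| < 96, the equation (S - lambda I) x = 0 forces x_1 = 0, then 96x_k = lambda x_{k+1} ⇒ x = 0, so S has no eigenvalues. But (S - lambda I) is not surjective for |lambda| < 96: solving (S - lambda I) x = e_1 would require x_n proportional to (lambda/96)^(-n), which is not in l^2. So every |lambda| < 96 lies in the residual spectrum. The boundary |lambda| = 96 is in the approximate point spectrum (the spectrum is closed). Hence sigma(S) is the closed disk of radius 96.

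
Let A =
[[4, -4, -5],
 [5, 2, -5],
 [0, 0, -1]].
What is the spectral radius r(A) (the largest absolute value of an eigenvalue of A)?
r(A) = sqrt(28) ≈ 5.2915

The eigenvalues of A are the roots of its characteristic polynomial. With M = A (coefficients from the trace, the sum of principal 2x2 minors, and det A):
  p(λ) = det(λ I - M) = λ^3 - 5λ^2 + 22λ + 28.
By the rational root theorem any rational root is an integer divisor of 28. Testing λ = -1: p(-1) = -1 - 5 - 22 + 28 = 0, so λ = -1 is a root. Dividing out (λ + 1) leaves p(λ) = (λ + 1)(λ^2 - 6λ + 28). For λ^2 - 6λ + 28 the discriminant is -76. It is negative, so the roots are the complex-conjugate pair λ = 3 ± (sqrt(76)/2) i ≈ 3 ± 4.3589i. For a conjugate pair the product of the roots equals the constant term, so |λ|^2 = 28 and |λ| = sqrt(28) ≈ 5.2915.
Thus the eigenvalues (to 4 decimals) are 3 ± 4.3589i (modulus 5.2915); -1 (modulus 1). The spectral radius is the largest modulus: r(A) = sqrt(28) ≈ 5.2915. (Cross-check: r(A) ≤ ||A||_2 ≈ 9.6474; equality holds whenever A is normal, though it can also hold for some non-normal A.)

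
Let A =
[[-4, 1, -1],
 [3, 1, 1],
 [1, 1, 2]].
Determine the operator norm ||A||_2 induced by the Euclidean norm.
||A||_2 ≈ 5.4289 (= sqrt(largest eigenvalue of A^T A))

||A||_2 = sigma_max(A) = sqrt(lambda_max(A^T A)). Form the symmetric matrix M = A^T A =
[[26, 0, 9],
 [0, 3, 2],
 [9, 2, 6]].
Its characteristic polynomial (trace, sum of principal 2x2 minors, determinant of M give the coefficients) is
  p(λ) = det(λ I - M) = λ^3 - 35λ^2 + 167λ - 121.
No integer candidate from the rational root theorem (±divisors of 121) is a root, so the roots are irrational. The cubic discriminant is Δ = 7117776 > 0, so there are three distinct real roots. p(0) = -121 and p(1) = 12 have opposite signs, so a root lies in (0, 1); Newton's method refines it to λ ≈ 0.8843. p(4) = 51 and p(5) = -36 have opposite signs, so a root lies in (4, 5); Newton's method refines it to λ ≈ 4.6426. p(29) = -324 and p(30) = 389 have opposite signs, so a root lies in (29, 30); Newton's method refines it to λ ≈ 29.4731. Check (Vieta): the three roots sum to 35, matching tr M = 35.
So the eigenvalues of A^T A are ≈ 0.8843, 4.6426, 29.4731 (all ≥ 0, as they must be for A^T A). The largest is λ_max ≈ 29.4731, hence ||A||_2 = sqrt(λ_max) ≈ 5.4289.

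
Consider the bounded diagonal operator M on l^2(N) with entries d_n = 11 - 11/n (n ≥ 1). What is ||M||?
||M|| = 11

For a diagonal operator on l^2 with entries d_n, ||M|| = sup_n |d_n|. Here d_1 = 0, d_2 = 11/2, ..., and d_n = 11 - 11/n increases monotonically toward 11. All terms lie in [0, 11), so |d_n| = d_n and the supremum is the limit 11, which is not attained by any individual d_n. Hence ||M|| = 11.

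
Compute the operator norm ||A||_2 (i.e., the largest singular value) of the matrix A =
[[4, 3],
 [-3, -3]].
||A||_2 = sqrt((43 + sqrt(1813))/2) ≈ 6.5414 (= sqrt(largest eigenvalue of A^T A))

||A||_2 = sigma_max(A) = sqrt(lambda_max(A^T A)). Form the symmetric matrix M = A^T A =
[[25, 21],
 [21, 18]].
Its characteristic polynomial (trace, determinant of M give the coefficients) is
  p(λ) = det(λ I - M) = λ^2 - 43λ + 9.
For λ^2 - 43λ + 9 the discriminant is 1813. It is nonnegative but not a perfect square, so the roots are real and irrational: λ = (43 ± sqrt(1813))/2 ≈ 42.7897, 0.2103.
So the eigenvalues of A^T A are ≈ 0.2103, 42.7897 (all ≥ 0, as they must be for A^T A). The largest is λ_max = (43 + sqrt(1813))/2 ≈ 42.7897, hence ||A||_2 = sqrt(λ_max) = sqrt((43 + sqrt(1813))/2) ≈ 6.5414.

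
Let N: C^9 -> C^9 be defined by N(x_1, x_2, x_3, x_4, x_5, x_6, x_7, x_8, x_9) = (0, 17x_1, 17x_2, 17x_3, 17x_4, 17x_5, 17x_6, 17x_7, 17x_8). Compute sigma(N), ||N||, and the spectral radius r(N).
sigma(N) = {0}; ||N|| = 17; r(N) = 0. (N is nilpotent with N^9 = 0.)

On C^9, N is a strictly lower-triangular matrix with 17 on the subdiagonal and zeros elsewhere, so its characteristic polynomial is lambda^9 and every eigenvalue is 0: sigma(N) = {0}. For the operator norm, N e_i = 17e_{i+1} for i = 1, ..., 8 and N e_9 = 0, so the singular values of N are 17 (with multiplicity 8) and 0; hence ||N|| = 17. The spectral radius r(N) = max|lambda| = 0. Note ||N|| > r(N) — characteristic of non-normal nilpotent operators. Indeed N^9 = 0.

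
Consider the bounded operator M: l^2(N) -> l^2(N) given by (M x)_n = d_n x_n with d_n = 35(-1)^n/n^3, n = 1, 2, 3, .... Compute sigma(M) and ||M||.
sigma(M) = {35(-1)^n/n^3 : n ≥ 1} ∪ {0}; ||M|| = 35

A bounded diagonal operator on l^2 with diagonal entries d_n has spectrum equal to the closure of {d_n : n ≥ 1}: every d_n is an eigenvalue (with eigenvector e_n), so {d_n} ⊂ sigma(M); the spectrum is closed, so its closure is too; and for lambda not in the closure, (M - lambda I) has bounded inverse (the diagonal entries 1/(d_n - lambda) are bounded). For our sequence d_n = 35(-1)^n/n^3, n = 1, 2, 3, ...:
  - {d_n} = {35(-1)^n/n^3 : n ≥ 1}; the only limit point is 0
  - closure = {35(-1)^n/n^3 : n ≥ 1} ∪ {0}
For the norm: a diagonal operator has ||M|| = sup_n |d_n|. Here |d_n| = 35/n^3 is decreasing, so sup_n |d_n| = |d_1| = 35. So ||M|| = 35.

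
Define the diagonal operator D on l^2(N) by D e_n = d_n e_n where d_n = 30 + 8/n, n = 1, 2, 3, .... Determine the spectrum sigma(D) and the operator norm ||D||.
sigma(D) = {30 + 8/n : n ≥ 1} ∪ {30}; ||D|| = 38

A bounded diagonal operator on l^2 with diagonal entries d_n has spectrum equal to the closure of {d_n : n ≥ 1}: every d_n is an eigenvalue (with eigenvector e_n), so {d_n} ⊂ sigma(D); the spectrum is closed, so its closure is too; and for lambda not in the closure, (D - lambda I) has bounded inverse (the diagonal entries 1/(d_n - lambda) are bounded). For our sequence d_n = 30 + 8/n, n = 1, 2, 3, ...:
  - {d_n} = {30 + 8/n : n ≥ 1}; the only limit point is 30
  - closure = {30 + 8/n : n ≥ 1} ∪ {30}
For the norm: a diagonal operator has ||D|| = sup_n |d_n|. Here d_n = 30 + 8/n is positive and decreasing, so sup_n |d_n| = d_1 = 30 + 8 = 38. So ||D|| = 38.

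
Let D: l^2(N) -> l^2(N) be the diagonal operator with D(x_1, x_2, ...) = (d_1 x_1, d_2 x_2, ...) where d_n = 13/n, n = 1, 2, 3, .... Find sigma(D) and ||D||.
sigma(D) = {13/n : n ≥ 1} ∪ {0}; ||D|| = 13

A bounded diagonal operator on l^2 with diagonal entries d_n has spectrum equal to the closure of {d_n : n ≥ 1}: every d_n is an eigenvalue (with eigenvector e_n), so {d_n} ⊂ sigma(D); the spectrum is closed, so its closure is too; and for lambda not in the closure, (D - lambda I) has bounded inverse (the diagonal entries 1/(d_n - lambda) are bounded). For our sequence d_n = 13/n, n = 1, 2, 3, ...:
  - {d_n} = {13/n : n ≥ 1}; the only limit point is 0
  - closure = {13/n : n ≥ 1} ∪ {0}
For the norm: a diagonal operator has ||D|| = sup_n |d_n|. Here d_n = 13/n is positive and decreasing, so sup_n |d_n| = d_1 = 13. So ||D|| = 13.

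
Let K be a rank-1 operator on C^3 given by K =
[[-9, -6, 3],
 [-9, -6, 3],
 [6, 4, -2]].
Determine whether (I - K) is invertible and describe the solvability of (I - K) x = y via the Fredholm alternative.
(I - K) is invertible (det(I - K) = 18 ≠ 0), so for every y in C^3 the equation (I - K) x = y has a unique solution.

K has rank 1, so it is an outer product K = u v^T: every row of K is a multiple of one row vector. Reading off the entries, u = (3, 3, -2) and v = (-3, -2, 1) (row i of K equals u_i·v^T). A rank-one matrix u v^T satisfies K u = u (v·u) and kills the (2)-dimensional subspace v^⊥, so its characteristic polynomial is lambda^2 (lambda - v·u) with v·u = tr K = -17. Hence the eigenvalues of I - K are 1 (multiplicity 2) and 1 - (-17) = 18, so det(I - K) = 18. (Direct check: I - K =
[[10, 6, -3],
 [9, 7, -3],
 [-6, -4, 3]]
has determinant 18.) The finite-dimensional Fredholm alternative says: either (I - K) is invertible, or ker(I - K) ≠ {0} and then range(I - K) = ker((I - K)^*)^⊥, with dim ker(I - K) = dim ker((I - K)^*). Since det(I - K) ≠ 0, 1 is not an eigenvalue of K and ker(I - K) = {0}, so we are in the first case: for every y there is a unique x = (I - K)^(-1) y. Explicitly, by the Sherman–Morrison formula, (I - u v^T)^(-1) = I + u v^T/(1 - v·u), i.e. (I - K)^(-1) = I + K/(18).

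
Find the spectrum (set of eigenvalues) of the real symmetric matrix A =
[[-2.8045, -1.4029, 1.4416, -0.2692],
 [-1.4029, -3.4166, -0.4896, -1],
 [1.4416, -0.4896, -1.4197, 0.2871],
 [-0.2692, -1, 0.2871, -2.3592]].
sigma(A) ≈ {-5, -3, -2, 0}

A is real symmetric, so its spectrum consists of real eigenvalues. Expanding the characteristic polynomial of the displayed matrix gives
  det(λ I - A) = p(λ) = λ^4 + (10)λ^3 + (31)λ^2 + (29.9987)λ + (-0.0019).
Solving p(λ) = 0 yields eigenvalues ≈ -5, -3, -2, 0. (A is shown rounded to 4 decimals, so these recover the underlying integer eigenvalues to within that precision.)
Verification: the trace of A = -10 equals the sum of eigenvalues -10, and det(A) ≈ -0.0019 matches the eigenvalue product 0.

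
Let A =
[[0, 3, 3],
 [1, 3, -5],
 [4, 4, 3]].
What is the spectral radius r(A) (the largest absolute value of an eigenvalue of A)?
r(A) ≈ 6.008

The eigenvalues of A are the roots of its characteristic polynomial. With M = A (coefficients from the trace, the sum of principal 2x2 minors, and det A):
  p(λ) = det(λ I - M) = λ^3 - 6λ^2 + 14λ + 93.
No integer candidate from the rational root theorem (±divisors of 93) is a root, so the roots are irrational. The cubic discriminant is Δ = -297707 < 0, so there is one real root and a complex-conjugate pair. p(-3) = -30 and p(-2) = 33 have opposite signs, so a root lies in (-3, -2); Newton's method refines it to λ ≈ -2.5764. Dividing out (λ - (-2.5764)) leaves approximately λ^2 - 8.5764λ + 36.0965. For λ^2 - 8.5764λ + 36.0965 the discriminant is -70.831. It is negative, so the remaining roots are the complex-conjugate pair λ ≈ 4.2882 ± 4.2081i. Their product equals the constant term, so |λ|^2 ≈ 36.0965 and |λ| ≈ 6.008.
Thus the eigenvalues (to 4 decimals) are -2.5764 (modulus 2.5764); 4.2882 ± 4.2081i (modulus 6.008). The spectral radius is the largest modulus: r(A) ≈ 6.008. (Cross-check: r(A) ≤ ||A||_2 ≈ 7.3287; equality holds whenever A is normal, though it can also hold for some non-normal A.)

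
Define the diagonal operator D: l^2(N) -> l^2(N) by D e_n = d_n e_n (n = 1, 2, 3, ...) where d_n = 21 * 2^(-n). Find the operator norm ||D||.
||D|| = 21/2 (attained at n = 1)

For D diagonal, ||D|| = sup_n |d_n|. The sequence d_n = 21 * 2^(-n) is positive and strictly decreasing (ratio 2^(-1) < 1), so the supremum is d_1 = 21/2. Hence ||D|| = 21/2.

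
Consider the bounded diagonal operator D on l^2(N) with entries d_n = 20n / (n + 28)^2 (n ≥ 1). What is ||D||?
||D|| = 5/28 (attained at n = 28)

For D diagonal, ||D|| = sup_n |d_n|. Treat f(x) = 20x / (x + 28)^2 for real x > 0. By the quotient rule, f'(x) = 20(28 - x)/(x + 28)^3, which is positive for x < 28 and negative for x > 28. So f has a unique maximum at x = 28, and since 28 is a positive integer, the supremum over n ≥ 1 is attained at n = 28: d_28 = 20·28/(28 + 28)^2 = 20·28/3136 = 5/28. Hence ||D|| = 5/28.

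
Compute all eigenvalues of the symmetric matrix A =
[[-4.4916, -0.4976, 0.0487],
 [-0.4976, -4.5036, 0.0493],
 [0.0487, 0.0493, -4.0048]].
sigma(A) ≈ {-5, -4} (-4 with multiplicity 2)

A is real symmetric, so its spectrum consists of real eigenvalues. Expanding the characteristic polynomial of the displayed matrix gives
  det(λ I - A) = p(λ) = λ^3 + (13)λ^2 + (56)λ + (80).
Solving p(λ) = 0 yields eigenvalues ≈ -5, -4, -4. (A is shown rounded to 4 decimals, so these recover the underlying integer eigenvalues to within that precision.)
Verification: the trace of A = -13 equals the sum of eigenvalues -13, and det(A) ≈ -79.9998 matches the eigenvalue product -80.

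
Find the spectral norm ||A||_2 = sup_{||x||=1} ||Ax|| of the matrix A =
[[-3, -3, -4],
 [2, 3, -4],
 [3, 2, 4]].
||A||_2 ≈ 7.9342 (= sqrt(largest eigenvalue of A^T A))

||A||_2 = sigma_max(A) = sqrt(lambda_max(A^T A)). Form the symmetric matrix M = A^T A =
[[22, 21, 16],
 [21, 22, 8],
 [16, 8, 48]].
Its characteristic polynomial (trace, sum of principal 2x2 minors, determinant of M give the coefficients) is
  p(λ) = det(λ I - M) = λ^3 - 92λ^2 + 1835λ - 400.
No integer candidate from the rational root theorem (±divisors of 400) is a root, so the roots are irrational. The cubic discriminant is Δ = 3750044100 > 0, so there are three distinct real roots. p(0) = -400 and p(1) = 1344 have opposite signs, so a root lies in (0, 1); Newton's method refines it to λ ≈ 0.2204. p(28) = 804 and p(29) = -168 have opposite signs, so a root lies in (28, 29); Newton's method refines it to λ ≈ 28.8281. p(62) = -1950 and p(63) = 104 have opposite signs, so a root lies in (62, 63); Newton's method refines it to λ ≈ 62.9515. Check (Vieta): the three roots sum to 92, matching tr M = 92.
So the eigenvalues of A^T A are ≈ 0.2204, 28.8281, 62.9515 (all ≥ 0, as they must be for A^T A). The largest is λ_max ≈ 62.9515, hence ||A||_2 = sqrt(λ_max) ≈ 7.9342.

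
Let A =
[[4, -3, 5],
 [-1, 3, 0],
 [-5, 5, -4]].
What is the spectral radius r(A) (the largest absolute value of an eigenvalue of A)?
r(A) ≈ 2.6989

The eigenvalues of A are the roots of its characteristic polynomial. With M = A (coefficients from the trace, the sum of principal 2x2 minors, and det A):
  p(λ) = det(λ I - M) = λ^3 - 3λ^2 + 6λ - 14.
No integer candidate from the rational root theorem (±divisors of 14) is a root, so the roots are irrational. The cubic discriminant is Δ = -2808 < 0, so there is one real root and a complex-conjugate pair. p(2) = -6 and p(3) = 4 have opposite signs, so a root lies in (2, 3); Newton's method refines it to λ ≈ 2.6989. Dividing out (λ - (2.6989)) leaves approximately λ^2 - 0.3011λ + 5.1873. For λ^2 - 0.3011λ + 5.1873 the discriminant is -20.6586. It is negative, so the remaining roots are the complex-conjugate pair λ ≈ 0.1506 ± 2.2726i. Their product equals the constant term, so |λ|^2 ≈ 5.1873 and |λ| ≈ 2.2776.
Thus the eigenvalues (to 4 decimals) are 2.6989 (modulus 2.6989); 0.1506 ± 2.2726i (modulus 2.2776). The spectral radius is the largest modulus: r(A) ≈ 2.6989. (Cross-check: r(A) ≤ ||A||_2 ≈ 10.8958; equality holds whenever A is normal, though it can also hold for some non-normal A.)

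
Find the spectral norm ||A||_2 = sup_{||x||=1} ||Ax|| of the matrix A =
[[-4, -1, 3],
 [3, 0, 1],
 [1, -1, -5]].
||A||_2 ≈ 6.7235 (= sqrt(largest eigenvalue of A^T A))

||A||_2 = sigma_max(A) = sqrt(lambda_max(A^T A)). Form the symmetric matrix M = A^T A =
[[26, 3, -14],
 [3, 2, 2],
 [-14, 2, 35]].
Its characteristic polynomial (trace, sum of principal 2x2 minors, determinant of M give the coefficients) is
  p(λ) = det(λ I - M) = λ^3 - 63λ^2 + 823λ - 841.
No integer candidate from the rational root theorem (±divisors of 841) is a root, so the roots are irrational. The cubic discriminant is Δ = 383187200 > 0, so there are three distinct real roots. p(1) = -80 and p(2) = 561 have opposite signs, so a root lies in (1, 2); Newton's method refines it to λ ≈ 1.1154. p(16) = 295 and p(17) = -144 have opposite signs, so a root lies in (16, 17); Newton's method refines it to λ ≈ 16.6786. p(45) = -256 and p(46) = 1045 have opposite signs, so a root lies in (45, 46); Newton's method refines it to λ ≈ 45.206. Check (Vieta): the three roots sum to 63, matching tr M = 63.
So the eigenvalues of A^T A are ≈ 1.1154, 16.6786, 45.206 (all ≥ 0, as they must be for A^T A). The largest is λ_max ≈ 45.206, hence ||A||_2 = sqrt(λ_max) ≈ 6.7235.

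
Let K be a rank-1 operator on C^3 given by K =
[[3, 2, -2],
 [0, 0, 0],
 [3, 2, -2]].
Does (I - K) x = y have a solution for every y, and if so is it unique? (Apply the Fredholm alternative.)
(I - K) is singular (det(I - K) = 0, i.e. 1 ∈ sigma(K)). (I - K) x = y is solvable iff y ⊥ ker((I - K)^*) = span{(3, 2, -2)}, i.e. iff 3y_1 + 2y_2 - 2y_3 = 0. When solvable, the solutions are x = y + c·(1, 0, 1), c arbitrary (ker(I - K) = span{(1, 0, 1)}, dimension 1).

K has rank 1, so it is an outer product K = u v^T: every row of K is a multiple of one row vector. Reading off the entries, u = (1, 0, 1) and v = (3, 2, -2) (row i of K equals u_i·v^T). A rank-one matrix u v^T satisfies K u = u (v·u) and kills the (2)-dimensional subspace v^⊥, so its characteristic polynomial is lambda^2 (lambda - v·u) with v·u = tr K = 1. Hence the eigenvalues of I - K are 1 (multiplicity 2) and 1 - (1) = 0, so det(I - K) = 0. (Direct check: I - K =
[[-2, -2, 2],
 [0, 1, 0],
 [-3, -2, 3]]
has determinant 0.) So 1 is an eigenvalue of K and (I - K) is not invertible. The finite-dimensional Fredholm alternative says: either (I - K) is invertible, or ker(I - K) ≠ {0} and then range(I - K) = ker((I - K)^*)^⊥, with dim ker(I - K) = dim ker((I - K)^*). We are in the second case, so we need both kernels. Kernel of I - K: (I - K) u = u - u (v·u) = u - u = 0, so ker(I - K) = span{u} = span{(1, 0, 1)} (it is exactly 1-dimensional because rank(I - K) = 2). Kernel of the adjoint: K is real, so (I - K)^* = I - K^T = I - v u^T, and (I - v u^T) v = v - v (u·v) = 0; hence ker((I - K)^*) = span{v} = span{(3, 2, -2)}. Therefore (I - K) x = y is solvable iff <y, v> = 0, i.e. iff 3y_1 + 2y_2 - 2y_3 = 0. When this holds, K y = u (v·y) = 0, so (I - K) y = y and x = y is a particular solution; the full solution set is the line x = y + c·u = y + c·(1, 0, 1), c ∈ C.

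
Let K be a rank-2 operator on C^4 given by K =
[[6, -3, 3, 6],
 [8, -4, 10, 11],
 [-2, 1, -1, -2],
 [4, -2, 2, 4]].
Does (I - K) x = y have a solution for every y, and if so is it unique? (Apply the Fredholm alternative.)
(I - K) is invertible (det(I - K) = -4 ≠ 0), so for every y in C^4 the equation (I - K) x = y has a unique solution.

K has rank 2 and factors as K = U V^T = u1 v1^T + u2 v2^T with u1 = (-3, -1, 1, -2), v1 = (-2, 1, -1, -2), u2 = (0, 3, 0, 0), v2 = (2, -1, 3, 3) (multiplying out reproduces the displayed K). The nonzero eigenvalues of U V^T coincide with those of the 2 x 2 matrix G = V^T U = [[v1·u1, v1·u2], [v2·u1, v2·u2]] = [[8, 3], [-8, -3]], and by the Sylvester determinant identity det(I_4 - U V^T) = det(I_2 - V^T U) = det([[-7, -3], [8, 4]]) = (-7)(4) - (-3)(8) = -4. (Direct check: I - K =
[[-5, 3, -3, -6],
 [-8, 5, -10, -11],
 [2, -1, 2, 2],
 [-4, 2, -2, -3]]
has determinant -4.) The finite-dimensional Fredholm alternative says: either (I - K) is invertible, or ker(I - K) ≠ {0} and then range(I - K) = ker((I - K)^*)^⊥, with dim ker(I - K) = dim ker((I - K)^*). Since det(I - K) ≠ 0, 1 is not an eigenvalue of K and ker(I - K) = {0}, so we are in the first case: for every y there is a unique x = (I - K)^(-1) y. (Explicitly, by the Woodbury identity, (I - U V^T)^(-1) = I + U (I_2 - G)^(-1) V^T.)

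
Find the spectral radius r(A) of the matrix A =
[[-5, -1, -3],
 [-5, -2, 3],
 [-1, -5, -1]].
r(A) ≈ 7.4179

The eigenvalues of A are the roots of its characteristic polynomial. With M = A (coefficients from the trace, the sum of principal 2x2 minors, and det A):
  p(λ) = det(λ I - M) = λ^3 + 8λ^2 + 24λ + 146.
No integer candidate from the rational root theorem (±divisors of 146) is a root, so the roots are irrational. The cubic discriminant is Δ = -388396 < 0, so there is one real root and a complex-conjugate pair. p(-8) = -46 and p(-7) = 27 have opposite signs, so a root lies in (-8, -7); Newton's method refines it to λ ≈ -7.4179. Dividing out (λ - (-7.4179)) leaves approximately λ^2 + 0.5821λ + 19.6821. For λ^2 + 0.5821λ + 19.6821 the discriminant is -78.3896. It is negative, so the remaining roots are the complex-conjugate pair λ ≈ -0.291 ± 4.4269i. Their product equals the constant term, so |λ|^2 ≈ 19.6821 and |λ| ≈ 4.4365.
Thus the eigenvalues (to 4 decimals) are -7.4179 (modulus 7.4179); -0.291 ± 4.4269i (modulus 4.4365). The spectral radius is the largest modulus: r(A) ≈ 7.4179. (Cross-check: r(A) ≤ ||A||_2 ≈ 7.9479; equality holds whenever A is normal, though it can also hold for some non-normal A.)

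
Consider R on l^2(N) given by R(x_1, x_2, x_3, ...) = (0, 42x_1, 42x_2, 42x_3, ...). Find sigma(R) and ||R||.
sigma(R) = closed disk {z in C : |z| ≤ 42}; ||R|| = 42

Note R = 42·U where U is the unit right shift (U x)_k = x_{k-1} (with x_0 := 0); so ||R|| = 42||U|| and sigma(R) = 42·sigma(U). ||R x||^2 = sum_{k≥1} |42x_k|^2 = 1764||x||^2, so ||R|| = 42 and sigma(R) ⊂ {|z| ≤ 42}. For any |lambda| < 42, the equation (R - lambda I) x = 0 forces x_1 = 0, then 42x_k = lambda x_{k+1} ⇒ x = 0, so R has no eigenvalues. But (R - lambda I) is not surjective for |lambda| < 42: solving (R - lambda I) x = e_1 would require x_n proportional to (lambda/42)^(-n), which is not in l^2. So every |lambda| < 42 lies in the residual spectrum. The boundary |lambda| = 42 is in the approximate point spectrum (the spectrum is closed). Hence sigma(R) is the closed disk of radius 42.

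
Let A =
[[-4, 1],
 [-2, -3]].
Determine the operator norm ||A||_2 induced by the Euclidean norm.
||A||_2 = sqrt((30 + sqrt(116))/2) ≈ 4.515 (= sqrt(largest eigenvalue of A^T A))

||A||_2 = sigma_max(A) = sqrt(lambda_max(A^T A)). Form the symmetric matrix M = A^T A =
[[20, 2],
 [2, 10]].
Its characteristic polynomial (trace, determinant of M give the coefficients) is
  p(λ) = det(λ I - M) = λ^2 - 30λ + 196.
For λ^2 - 30λ + 196 the discriminant is 116. It is nonnegative but not a perfect square, so the roots are real and irrational: λ = (30 ± sqrt(116))/2 ≈ 20.3852, 9.6148.
So the eigenvalues of A^T A are ≈ 9.6148, 20.3852 (all ≥ 0, as they must be for A^T A). The largest is λ_max = (30 + sqrt(116))/2 ≈ 20.3852, hence ||A||_2 = sqrt(λ_max) = sqrt((30 + sqrt(116))/2) ≈ 4.515.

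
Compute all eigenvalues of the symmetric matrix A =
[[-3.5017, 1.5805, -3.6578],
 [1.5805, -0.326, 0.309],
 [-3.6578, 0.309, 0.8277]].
sigma(A) ≈ {-6, 0, 3}

A is real symmetric, so its spectrum consists of real eigenvalues. Expanding the characteristic polynomial of the displayed matrix gives
  det(λ I - A) = p(λ) = λ^3 + (3)λ^2 + (-18)λ + (0).
Solving p(λ) = 0 yields eigenvalues ≈ -6, 0, 3. (A is shown rounded to 4 decimals, so these recover the underlying integer eigenvalues to within that precision.)
Verification: the trace of A = -3 equals the sum of eigenvalues -3, and det(A) ≈ 0.0006 matches the eigenvalue product 0.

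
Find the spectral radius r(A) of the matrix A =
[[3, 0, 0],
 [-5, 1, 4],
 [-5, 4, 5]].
r(A) = (6 + sqrt(80))/2 ≈ 7.4721

The eigenvalues of A are the roots of its characteristic polynomial. With M = A (coefficients from the trace, the sum of principal 2x2 minors, and det A):
  p(λ) = det(λ I - M) = λ^3 - 9λ^2 + 7λ + 33.
By the rational root theorem any rational root is an integer divisor of 33. Testing λ = 3: p(3) = 27 - 81 + 21 + 33 = 0, so λ = 3 is a root. Dividing out (λ - 3) leaves p(λ) = (λ - 3)(λ^2 - 6λ - 11). For λ^2 - 6λ - 11 the discriminant is 80. It is nonnegative but not a perfect square, so the roots are real and irrational: λ = (6 ± sqrt(80))/2 ≈ 7.4721, -1.4721.
Thus the eigenvalues (to 4 decimals) are 7.4721 (modulus 7.4721); -1.4721 (modulus 1.4721); 3 (modulus 3). The spectral radius is the largest modulus: r(A) = (6 + sqrt(80))/2 ≈ 7.4721. (Cross-check: r(A) ≤ ||A||_2 ≈ 10.4351; equality holds whenever A is normal, though it can also hold for some non-normal A.)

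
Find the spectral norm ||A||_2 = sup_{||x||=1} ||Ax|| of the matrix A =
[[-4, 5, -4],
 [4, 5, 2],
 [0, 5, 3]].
||A||_2 ≈ 8.7031 (= sqrt(largest eigenvalue of A^T A))

||A||_2 = sigma_max(A) = sqrt(lambda_max(A^T A)). Form the symmetric matrix M = A^T A =
[[32, 0, 24],
 [0, 75, 5],
 [24, 5, 29]].
Its characteristic polynomial (trace, sum of principal 2x2 minors, determinant of M give the coefficients) is
  p(λ) = det(λ I - M) = λ^3 - 136λ^2 + 4902λ - 25600.
No integer candidate from the rational root theorem (±divisors of 25600) is a root, so the roots are irrational. The cubic discriminant is Δ = 5204123552 > 0, so there are three distinct real roots. p(6) = -868 and p(7) = 2393 have opposite signs, so a root lies in (6, 7); Newton's method refines it to λ ≈ 6.2593. p(53) = 1059 and p(54) = -4 have opposite signs, so a root lies in (53, 54); Newton's method refines it to λ ≈ 53.9961. p(75) = -1075 and p(76) = 392 have opposite signs, so a root lies in (75, 76); Newton's method refines it to λ ≈ 75.7446. Check (Vieta): the three roots sum to 136, matching tr M = 136.
So the eigenvalues of A^T A are ≈ 6.2593, 53.9961, 75.7446 (all ≥ 0, as they must be for A^T A). The largest is λ_max ≈ 75.7446, hence ||A||_2 = sqrt(λ_max) ≈ 8.7031.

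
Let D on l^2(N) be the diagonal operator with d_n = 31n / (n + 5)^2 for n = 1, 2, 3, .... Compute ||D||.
||D|| = 31/20 (attained at n = 5)

For D diagonal, ||D|| = sup_n |d_n|. Treat f(x) = 31x / (x + 5)^2 for real x > 0. By the quotient rule, f'(x) = 31(5 - x)/(x + 5)^3, which is positive for x < 5 and negative for x > 5. So f has a unique maximum at x = 5, and since 5 is a positive integer, the supremum over n ≥ 1 is attained at n = 5: d_5 = 31·5/(5 + 5)^2 = 31·5/100 = 31/20. Hence ||D|| = 31/20.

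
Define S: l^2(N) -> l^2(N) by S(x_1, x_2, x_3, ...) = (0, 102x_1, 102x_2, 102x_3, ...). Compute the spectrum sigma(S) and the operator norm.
sigma(S) = closed disk {z in C : |z| ≤ 102}; ||S|| = 102

Note S = 102·U where U is the unit right shift (U x)_k = x_{k-1} (with x_0 := 0); so ||S|| = 102||U|| and sigma(S) = 102·sigma(U). ||S x||^2 = sum_{k≥1} |102x_k|^2 = 10404||x||^2, so ||S|| = 102 and sigma(S) ⊂ {|z| ≤ 102}. For any |lambda| < 102, the equation (S - lambda I) x = 0 forces x_1 = 0, then 102x_k = lambda x_{k+1} ⇒ x = 0, so S has no eigenvalues. But (S - lambda I) is not surjective for |lambda| < 102: solving (S - lambda I) x = e_1 would require x_n proportional to (lambda/102)^(-n), which is not in l^2. So every |lambda| < 102 lies in the residual spectrum. The boundary |lambda| = 102 is in the approximate point spectrum (the spectrum is closed). Hence sigma(S) is the closed disk of radius 102.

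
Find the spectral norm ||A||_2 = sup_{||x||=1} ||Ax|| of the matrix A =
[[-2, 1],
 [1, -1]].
||A||_2 = sqrt((7 + sqrt(45))/2) ≈ 2.618 (= sqrt(largest eigenvalue of A^T A))

||A||_2 = sigma_max(A) = sqrt(lambda_max(A^T A)). Form the symmetric matrix M = A^T A =
[[5, -3],
 [-3, 2]].
Its characteristic polynomial (trace, determinant of M give the coefficients) is
  p(λ) = det(λ I - M) = λ^2 - 7λ + 1.
For λ^2 - 7λ + 1 the discriminant is 45. It is nonnegative but not a perfect square, so the roots are real and irrational: λ = (7 ± sqrt(45))/2 ≈ 6.8541, 0.1459.
So the eigenvalues of A^T A are ≈ 0.1459, 6.8541 (all ≥ 0, as they must be for A^T A). The largest is λ_max = (7 + sqrt(45))/2 ≈ 6.8541, hence ||A||_2 = sqrt(λ_max) = sqrt((7 + sqrt(45))/2) ≈ 2.618.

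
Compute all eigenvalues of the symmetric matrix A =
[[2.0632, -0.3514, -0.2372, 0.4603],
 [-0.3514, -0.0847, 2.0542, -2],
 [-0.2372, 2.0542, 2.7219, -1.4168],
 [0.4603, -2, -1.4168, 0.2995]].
sigma(A) ≈ {-2, 0, 2, 5}

A is real symmetric, so its spectrum consists of real eigenvalues. Expanding the characteristic polynomial of the displayed matrix gives
  det(λ I - A) = p(λ) = λ^4 + (-5)λ^3 + (-4)λ^2 + (20)λ + (0).
Solving p(λ) = 0 yields eigenvalues ≈ -2, 0, 2, 5. (A is shown rounded to 4 decimals, so these recover the underlying integer eigenvalues to within that precision.)
Verification: the trace of A = 5 equals the sum of eigenvalues 5, and det(A) ≈ -0.0006 matches the eigenvalue product 0.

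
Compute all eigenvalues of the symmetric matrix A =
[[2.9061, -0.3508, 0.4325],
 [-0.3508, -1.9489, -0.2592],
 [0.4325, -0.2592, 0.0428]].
sigma(A) ≈ {-2, 0, 3}

A is real symmetric, so its spectrum consists of real eigenvalues. Expanding the characteristic polynomial of the displayed matrix gives
  det(λ I - A) = p(λ) = λ^3 + (-1)λ^2 + (-6)λ + (0).
Solving p(λ) = 0 yields eigenvalues ≈ -2, 0, 3. (A is shown rounded to 4 decimals, so these recover the underlying integer eigenvalues to within that precision.)
Verification: the trace of A = 1 equals the sum of eigenvalues 1, and det(A) ≈ 0.0003 matches the eigenvalue product 0.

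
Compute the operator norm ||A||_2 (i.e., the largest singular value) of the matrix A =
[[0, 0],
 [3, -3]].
||A||_2 = sqrt(18) ≈ 4.2426 (= sqrt(largest eigenvalue of A^T A))

||A||_2 = sigma_max(A) = sqrt(lambda_max(A^T A)). Form the symmetric matrix M = A^T A =
[[9, -9],
 [-9, 9]].
Its characteristic polynomial (trace, determinant of M give the coefficients) is
  p(λ) = det(λ I - M) = λ^2 - 18λ.
For λ^2 - 18λ the discriminant is 324. It is a perfect square (18^2), so the roots are rational: λ = (18 ± 18)/2 = 18, 0.
So the eigenvalues of A^T A are ≈ 0, 18 (all ≥ 0, as they must be for A^T A). The largest is λ_max = 18, hence ||A||_2 = sqrt(λ_max) = sqrt(18) ≈ 4.2426.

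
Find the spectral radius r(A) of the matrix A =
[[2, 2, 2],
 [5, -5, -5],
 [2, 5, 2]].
r(A) = 4

The eigenvalues of A are the roots of its characteristic polynomial. With M = A (coefficients from the trace, the sum of principal 2x2 minors, and det A):
  p(λ) = det(λ I - M) = λ^3 + λ^2 - 5λ - 60.
By the rational root theorem any rational root is an integer divisor of 60. Testing λ = 4: p(4) = 64 + 16 - 20 - 60 = 0, so λ = 4 is a root. Dividing out (λ - 4) leaves p(λ) = (λ - 4)(λ^2 + 5λ + 15). For λ^2 + 5λ + 15 the discriminant is -35. It is negative, so the roots are the complex-conjugate pair λ = -5/2 ± (sqrt(35)/2) i ≈ -2.5 ± 2.958i. For a conjugate pair the product of the roots equals the constant term, so |λ|^2 = 15 and |λ| = sqrt(15) ≈ 3.873.
Thus the eigenvalues (to 4 decimals) are -2.5 ± 2.958i (modulus 3.873); 4 (modulus 4). The spectral radius is the largest modulus: r(A) = 4. (Cross-check: r(A) ≤ ||A||_2 ≈ 9.5024; equality holds whenever A is normal, though it can also hold for some non-normal A.)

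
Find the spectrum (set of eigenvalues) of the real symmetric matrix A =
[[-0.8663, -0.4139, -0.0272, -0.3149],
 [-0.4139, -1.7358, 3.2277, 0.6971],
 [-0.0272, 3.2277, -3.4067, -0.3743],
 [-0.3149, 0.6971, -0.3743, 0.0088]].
sigma(A) ≈ {-6, -1, 0, 1}

A is real symmetric, so its spectrum consists of real eigenvalues. Expanding the characteristic polynomial of the displayed matrix gives
  det(λ I - A) = p(λ) = λ^4 + (6)λ^3 + (-1)λ^2 + (-6)λ + (0).
Solving p(λ) = 0 yields eigenvalues ≈ -6, -1, 0, 1. (A is shown rounded to 4 decimals, so these recover the underlying integer eigenvalues to within that precision.)
Verification: the trace of A = -6 equals the sum of eigenvalues -6, and det(A) ≈ -0.0001 matches the eigenvalue product 0.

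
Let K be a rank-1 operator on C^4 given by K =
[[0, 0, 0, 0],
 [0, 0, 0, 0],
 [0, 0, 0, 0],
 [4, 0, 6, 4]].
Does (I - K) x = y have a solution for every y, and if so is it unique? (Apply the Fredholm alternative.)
(I - K) is invertible (det(I - K) = -3 ≠ 0), so for every y in C^4 the equation (I - K) x = y has a unique solution.

K has rank 1, so it is an outer product K = u v^T: every row of K is a multiple of one row vector. Reading off the entries, u = (0, 0, 0, 2) and v = (2, 0, 3, 2) (row i of K equals u_i·v^T). A rank-one matrix u v^T satisfies K u = u (v·u) and kills the (3)-dimensional subspace v^⊥, so its characteristic polynomial is lambda^3 (lambda - v·u) with v·u = tr K = 4. Hence the eigenvalues of I - K are 1 (multiplicity 3) and 1 - (4) = -3, so det(I - K) = -3. (Direct check: I - K =
[[1, 0, 0, 0],
 [0, 1, 0, 0],
 [0, 0, 1, 0],
 [-4, 0, -6, -3]]
has determinant -3.) The finite-dimensional Fredholm alternative says: either (I - K) is invertible, or ker(I - K) ≠ {0} and then range(I - K) = ker((I - K)^*)^⊥, with dim ker(I - K) = dim ker((I - K)^*). Since det(I - K) ≠ 0, 1 is not an eigenvalue of K and ker(I - K) = {0}, so we are in the first case: for every y there is a unique x = (I - K)^(-1) y. Explicitly, by the Sherman–Morrison formula, (I - u v^T)^(-1) = I + u v^T/(1 - v·u), i.e. (I - K)^(-1) = I + K/(-3).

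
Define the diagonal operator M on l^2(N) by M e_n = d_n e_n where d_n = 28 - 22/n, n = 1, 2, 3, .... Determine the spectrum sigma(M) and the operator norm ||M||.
sigma(M) = {28 - 22/n : n ≥ 1} ∪ {28}; ||M|| = 28

A bounded diagonal operator on l^2 with diagonal entries d_n has spectrum equal to the closure of {d_n : n ≥ 1}: every d_n is an eigenvalue (with eigenvector e_n), so {d_n} ⊂ sigma(M); the spectrum is closed, so its closure is too; and for lambda not in the closure, (M - lambda I) has bounded inverse (the diagonal entries 1/(d_n - lambda) are bounded). For our sequence d_n = 28 - 22/n, n = 1, 2, 3, ...:
  - {d_n} = {28 - 22/n : n ≥ 1}; the only limit point is 28
  - closure = {28 - 22/n : n ≥ 1} ∪ {28}
For the norm: a diagonal operator has ||M|| = sup_n |d_n|. Here d_n = 28 - 22/n increases monotonically from d_1 = 6 toward 28, with all terms in [6, 28); so sup_n |d_n| = 28 (the supremum is the limit, not attained). So ||M|| = 28.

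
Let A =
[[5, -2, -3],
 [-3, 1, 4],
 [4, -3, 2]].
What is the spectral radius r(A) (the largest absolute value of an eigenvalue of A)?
r(A) ≈ 5.692

The eigenvalues of A are the roots of its characteristic polynomial. With M = A (coefficients from the trace, the sum of principal 2x2 minors, and det A):
  p(λ) = det(λ I - M) = λ^3 - 8λ^2 + 35λ - 11.
No integer candidate from the rational root theorem (±divisors of 11) is a root, so the roots are irrational. The cubic discriminant is Δ = -63455 < 0, so there is one real root and a complex-conjugate pair. p(0) = -11 and p(1) = 17 have opposite signs, so a root lies in (0, 1); Newton's method refines it to λ ≈ 0.3395. Dividing out (λ - (0.3395)) leaves approximately λ^2 - 7.6605λ + 32.3991. For λ^2 - 7.6605λ + 32.3991 the discriminant is -70.9136. It is negative, so the remaining roots are the complex-conjugate pair λ ≈ 3.8302 ± 4.2105i. Their product equals the constant term, so |λ|^2 ≈ 32.3991 and |λ| ≈ 5.692.
Thus the eigenvalues (to 4 decimals) are 0.3395 (modulus 0.3395); 3.8302 ± 4.2105i (modulus 5.692). The spectral radius is the largest modulus: r(A) ≈ 5.692. (Cross-check: r(A) ≤ ||A||_2 ≈ 8.4378; equality holds whenever A is normal, though it can also hold for some non-normal A.)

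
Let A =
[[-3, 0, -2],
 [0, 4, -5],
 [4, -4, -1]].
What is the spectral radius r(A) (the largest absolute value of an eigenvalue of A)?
r(A) ≈ 6.4189

The eigenvalues of A are the roots of its characteristic polynomial. With M = A (coefficients from the trace, the sum of principal 2x2 minors, and det A):
  p(λ) = det(λ I - M) = λ^3 - 25λ - 104.
No integer candidate from the rational root theorem (±divisors of 104) is a root, so the roots are irrational. The cubic discriminant is Δ = -229532 < 0, so there is one real root and a complex-conjugate pair. p(6) = -38 and p(7) = 64 have opposite signs, so a root lies in (6, 7); Newton's method refines it to λ ≈ 6.4189. Dividing out (λ - (6.4189)) leaves approximately λ^2 + 6.4189λ + 16.2022. For λ^2 + 6.4189λ + 16.2022 the discriminant is -23.6065. It is negative, so the remaining roots are the complex-conjugate pair λ ≈ -3.2094 ± 2.4293i. Their product equals the constant term, so |λ|^2 ≈ 16.2022 and |λ| ≈ 4.0252.
Thus the eigenvalues (to 4 decimals) are 6.4189 (modulus 6.4189); -3.2094 ± 2.4293i (modulus 4.0252). The spectral radius is the largest modulus: r(A) ≈ 6.4189. (Cross-check: r(A) ≤ ||A||_2 ≈ 7.3156; equality holds whenever A is normal, though it can also hold for some non-normal A.)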